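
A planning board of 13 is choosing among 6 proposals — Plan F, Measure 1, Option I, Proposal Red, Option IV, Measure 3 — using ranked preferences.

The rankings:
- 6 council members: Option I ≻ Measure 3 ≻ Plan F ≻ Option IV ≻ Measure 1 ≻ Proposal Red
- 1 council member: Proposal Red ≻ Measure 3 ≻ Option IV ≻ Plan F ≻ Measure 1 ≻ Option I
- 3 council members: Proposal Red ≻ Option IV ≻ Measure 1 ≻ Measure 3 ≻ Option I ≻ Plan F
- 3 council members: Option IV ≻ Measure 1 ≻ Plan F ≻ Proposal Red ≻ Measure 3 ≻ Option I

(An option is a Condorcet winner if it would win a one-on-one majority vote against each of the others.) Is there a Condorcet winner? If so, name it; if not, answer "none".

Head-to-head results (13 council members):
Plan F–Measure 1: Plan F 7–6.
Plan F–Option I: Option I 9–4.
Plan F–Proposal Red: Plan F 9–4.
Plan F vs Option IV: Option IV, 7–6.
Plan F vs Measure 3: Measure 3, 10–3.
Measure 1 vs Option I: Measure 1 wins 7–6.
Measure 1 vs Proposal Red: Measure 1, 9–4.
Measure 1 vs Option IV: Option IV wins 13–0.
Measure 1 vs Measure 3: Measure 3 wins 7–6.
Option I vs Proposal Red: Proposal Red wins 7–6.
Option I–Option IV: Option IV 7–6.
Option I vs Measure 3: Measure 3, 7–6.
Proposal Red–Option IV: Option IV 9–4.
Proposal Red–Measure 3: Proposal Red 7–6.
Option IV vs Measure 3: Measure 3, 7–6.
No option is unbeaten: Plan F loses to Option I; Measure 1 loses to Plan F; Option I loses to Measure 1; Proposal Red loses to Plan F; Option IV loses to Measure 3; Measure 3 loses to Proposal Red. In particular Plan F → Measure 1 → Option I → Plan F is a majority cycle — no Condorcet winner exists.

none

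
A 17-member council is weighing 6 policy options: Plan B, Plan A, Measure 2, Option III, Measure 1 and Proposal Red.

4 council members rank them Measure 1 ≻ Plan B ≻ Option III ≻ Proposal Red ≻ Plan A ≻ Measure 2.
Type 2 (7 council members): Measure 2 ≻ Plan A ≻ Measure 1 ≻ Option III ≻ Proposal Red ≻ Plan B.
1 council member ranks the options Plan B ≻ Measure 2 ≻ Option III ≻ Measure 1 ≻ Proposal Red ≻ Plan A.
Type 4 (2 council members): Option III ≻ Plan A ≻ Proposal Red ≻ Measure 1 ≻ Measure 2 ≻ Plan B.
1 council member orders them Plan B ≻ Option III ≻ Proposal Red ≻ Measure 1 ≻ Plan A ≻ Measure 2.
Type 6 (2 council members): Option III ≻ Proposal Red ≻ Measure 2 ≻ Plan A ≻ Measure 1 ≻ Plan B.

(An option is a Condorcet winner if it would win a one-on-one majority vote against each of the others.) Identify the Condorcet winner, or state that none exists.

Head-to-head results (17 council members):
Plan B vs Plan A: Plan A, 11–6.
Plan B vs Measure 2: Measure 2, 11–6.
Plan B–Option III: Option III 11–6.
Plan B–Measure 1: Measure 1 15–2.
Plan B vs Proposal Red: Proposal Red wins 11–6.
Plan A vs Measure 2: Measure 2 wins 10–7.
Plan A–Option III: Option III 10–7.
Plan A vs Measure 1: Plan A, 11–6.
Plan A vs Proposal Red: Plan A, 9–8.
Measure 2 vs Option III: Option III wins 9–8.
Measure 2 vs Measure 1: Measure 2 wins 10–7.
Measure 2–Proposal Red: Proposal Red 9–8.
Option III vs Measure 1: Measure 1, 11–6.
Option III vs Proposal Red: Option III, 17–0.
Measure 1 vs Proposal Red: Measure 1 wins 12–5.
Each option drops at least one matchup (Plan B loses to Plan A; Plan A loses to Measure 2; Measure 2 loses to Option III; Option III loses to Measure 1; Measure 1 loses to Plan A; Proposal Red loses to Plan A); the cycle Plan A > Measure 1 > Option III > Plan A rules out a Condorcet winner.

none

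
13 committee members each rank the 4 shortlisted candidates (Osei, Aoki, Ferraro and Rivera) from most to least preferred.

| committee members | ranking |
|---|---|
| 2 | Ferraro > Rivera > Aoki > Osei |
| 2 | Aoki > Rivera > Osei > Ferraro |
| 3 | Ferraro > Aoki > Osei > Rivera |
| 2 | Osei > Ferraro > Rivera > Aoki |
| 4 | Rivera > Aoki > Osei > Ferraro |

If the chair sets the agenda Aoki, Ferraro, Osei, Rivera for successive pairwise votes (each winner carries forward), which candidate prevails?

Round 1: Aoki vs Ferraro — 6–7, Ferraro advances.
Round 2: Ferraro vs Osei — 5–8, Osei advances.
Round 3: Osei vs Rivera — 5–8, Rivera advances.
The agenda winner is Rivera.

Rivera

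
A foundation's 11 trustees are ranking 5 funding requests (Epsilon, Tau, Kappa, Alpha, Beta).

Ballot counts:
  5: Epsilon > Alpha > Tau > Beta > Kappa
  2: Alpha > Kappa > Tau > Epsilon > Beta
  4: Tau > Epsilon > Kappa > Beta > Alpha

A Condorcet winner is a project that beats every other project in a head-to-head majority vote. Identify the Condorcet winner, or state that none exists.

none

Pairwise majorities:
Epsilon vs Tau: 5 for Epsilon, 6 for Tau — Tau by 6–5.
Epsilon vs Kappa: Epsilon is ranked higher on 5+4 = 9 ballots, Kappa on 2. Epsilon wins 9–2.
Epsilon vs Alpha: 9 to 2, Epsilon.
Epsilon vs Beta: 11 to 0, Epsilon.
Tau vs Kappa: 5+4 = 9 for Tau, 2 for Kappa — Tau by 9–2.
Tau vs Alpha: 4 to 7, Alpha.
Tau vs Beta: 5+2+4 = 11 for Tau, 0 for Beta — Tau by 11–0.
Kappa vs Alpha: Kappa preferred on 4 ballots; Alpha wins 7–4.
Kappa vs Beta: 2+4 = 6 for Kappa, 5 for Beta — Kappa by 6–5.
Alpha vs Beta: Alpha is ranked higher on 5+2 = 7 ballots, Beta on 4. Alpha wins 7–4.
Every project loses at least once (Epsilon loses to Tau; Tau loses to Alpha; Kappa loses to Epsilon; Alpha loses to Epsilon; Beta loses to Epsilon). The majority relation contains the cycle Epsilon > Alpha > Tau > Epsilon, so there is no Condorcet winner.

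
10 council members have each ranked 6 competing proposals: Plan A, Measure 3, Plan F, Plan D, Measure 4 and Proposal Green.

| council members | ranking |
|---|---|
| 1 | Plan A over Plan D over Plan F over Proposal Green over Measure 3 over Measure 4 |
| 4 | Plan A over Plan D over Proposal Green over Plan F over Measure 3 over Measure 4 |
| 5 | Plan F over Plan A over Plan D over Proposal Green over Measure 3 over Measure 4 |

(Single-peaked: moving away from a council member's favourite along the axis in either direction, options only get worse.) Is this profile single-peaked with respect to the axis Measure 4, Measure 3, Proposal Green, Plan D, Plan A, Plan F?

Axis positions: Measure 4=1, Measure 3=2, Proposal Green=3, Plan D=4, Plan A=5, Plan F=6.
Ballot type 1 (peak Plan A at position 5): ranking walks positions 5-4-6-3-2-1, expanding outward from the peak — single-peaked.
Ballot type 2 (peak Plan A at position 5): ranking walks positions 5-4-3-6-2-1, expanding outward from the peak — single-peaked.
Ballot type 3 (peak Plan F at position 6): ranking walks positions 6-5-4-3-2-1, expanding outward from the peak — single-peaked.
Every ranking is single-peaked on this axis.

yes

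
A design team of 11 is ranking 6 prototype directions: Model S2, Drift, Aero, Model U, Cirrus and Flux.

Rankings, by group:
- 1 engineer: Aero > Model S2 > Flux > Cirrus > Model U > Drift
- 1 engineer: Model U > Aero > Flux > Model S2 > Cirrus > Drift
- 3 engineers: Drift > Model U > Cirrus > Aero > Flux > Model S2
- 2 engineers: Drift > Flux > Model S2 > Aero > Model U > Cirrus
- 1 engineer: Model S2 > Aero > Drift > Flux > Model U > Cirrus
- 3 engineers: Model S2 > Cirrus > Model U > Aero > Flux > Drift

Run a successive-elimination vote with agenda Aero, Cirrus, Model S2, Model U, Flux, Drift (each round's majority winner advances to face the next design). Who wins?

Drift

Round 1: Aero vs Cirrus — 5–6, Cirrus advances.
Round 2: Cirrus vs Model S2 — 3–8, Model S2 advances.
Round 3: Model S2 vs Model U — 7–4, Model S2 advances.
Round 4: Model S2 vs Flux — 5–6, Flux advances.
Round 5: Flux vs Drift — 5–6, Drift advances.
The agenda winner is Drift.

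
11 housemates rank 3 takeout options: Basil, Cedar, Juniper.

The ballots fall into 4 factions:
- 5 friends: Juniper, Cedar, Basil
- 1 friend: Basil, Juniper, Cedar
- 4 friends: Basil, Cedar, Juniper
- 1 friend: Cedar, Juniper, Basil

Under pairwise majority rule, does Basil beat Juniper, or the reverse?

Ballots ranking Basil above Juniper: 1 + 4 = 5.
Ballots ranking Juniper above Basil: 11 − 5 = 6.
Juniper wins the head-to-head 6–5.

Juniper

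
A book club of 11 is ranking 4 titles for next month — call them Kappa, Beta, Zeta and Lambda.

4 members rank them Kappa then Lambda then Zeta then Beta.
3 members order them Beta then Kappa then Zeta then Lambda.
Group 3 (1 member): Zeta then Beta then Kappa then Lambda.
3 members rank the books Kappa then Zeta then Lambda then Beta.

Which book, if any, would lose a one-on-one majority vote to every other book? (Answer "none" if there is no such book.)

Pairwise majorities:
Kappa vs Beta: Kappa preferred on 4+3 = 7 ballots; Kappa wins 7–4.
Kappa–Zeta: Kappa 10–1.
Kappa vs Lambda: 4+3+1+3 = 11 for Kappa, 0 for Lambda — Kappa by 11–0.
Beta vs Zeta: 3 to 8, Zeta.
Beta vs Lambda: Beta is ranked higher on 3+1 = 4 ballots, Lambda on 7. Lambda wins 7–4.
Zeta vs Lambda: Zeta wins 7–4.
Beta is beaten in every head-to-head and is the Condorcet loser.

Beta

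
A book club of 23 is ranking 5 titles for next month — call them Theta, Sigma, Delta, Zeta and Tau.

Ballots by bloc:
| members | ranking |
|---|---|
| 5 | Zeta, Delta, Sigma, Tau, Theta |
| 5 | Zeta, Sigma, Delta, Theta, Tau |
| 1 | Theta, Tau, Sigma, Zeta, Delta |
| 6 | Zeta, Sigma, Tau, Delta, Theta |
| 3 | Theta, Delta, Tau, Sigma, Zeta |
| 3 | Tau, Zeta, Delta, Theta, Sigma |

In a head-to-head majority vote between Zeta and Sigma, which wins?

Ballots ranking Zeta above Sigma: 5 + 5 + 6 + 3 = 19.
Ballots ranking Sigma above Zeta: 23 − 19 = 4.
Zeta wins the head-to-head 19–4.

Zeta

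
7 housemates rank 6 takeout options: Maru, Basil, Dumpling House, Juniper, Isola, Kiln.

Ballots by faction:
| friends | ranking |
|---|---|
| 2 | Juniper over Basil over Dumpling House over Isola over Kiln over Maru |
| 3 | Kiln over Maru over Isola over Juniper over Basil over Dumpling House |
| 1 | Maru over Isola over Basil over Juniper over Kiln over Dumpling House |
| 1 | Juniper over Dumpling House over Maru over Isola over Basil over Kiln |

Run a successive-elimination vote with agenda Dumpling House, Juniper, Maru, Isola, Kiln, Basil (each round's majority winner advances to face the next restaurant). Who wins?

Round 1: Dumpling House vs Juniper — 0–7, Juniper advances.
Round 2: Juniper vs Maru — 3–4, Maru advances.
Round 3: Maru vs Isola — 5–2, Maru advances.
Round 4: Maru vs Kiln — 2–5, Kiln advances.
Round 5: Kiln vs Basil — 3–4, Basil advances.
Basil survives the agenda.

Basil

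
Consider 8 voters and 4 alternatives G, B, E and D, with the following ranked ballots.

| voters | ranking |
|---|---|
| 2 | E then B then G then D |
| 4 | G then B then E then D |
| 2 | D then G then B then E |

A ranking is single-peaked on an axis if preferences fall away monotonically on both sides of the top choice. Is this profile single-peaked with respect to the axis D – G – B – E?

yes

Axis positions: D=1, G=2, B=3, E=4.
Faction 1 (peak E at position 4): ranking walks positions 4-3-2-1, expanding outward from the peak — single-peaked.
Faction 2 (peak G at position 2): ranking walks positions 2-3-4-1, expanding outward from the peak — single-peaked.
Faction 3 (peak D at position 1): ranking walks positions 1-2-3-4, expanding outward from the peak — single-peaked.
Every ranking is single-peaked on this axis.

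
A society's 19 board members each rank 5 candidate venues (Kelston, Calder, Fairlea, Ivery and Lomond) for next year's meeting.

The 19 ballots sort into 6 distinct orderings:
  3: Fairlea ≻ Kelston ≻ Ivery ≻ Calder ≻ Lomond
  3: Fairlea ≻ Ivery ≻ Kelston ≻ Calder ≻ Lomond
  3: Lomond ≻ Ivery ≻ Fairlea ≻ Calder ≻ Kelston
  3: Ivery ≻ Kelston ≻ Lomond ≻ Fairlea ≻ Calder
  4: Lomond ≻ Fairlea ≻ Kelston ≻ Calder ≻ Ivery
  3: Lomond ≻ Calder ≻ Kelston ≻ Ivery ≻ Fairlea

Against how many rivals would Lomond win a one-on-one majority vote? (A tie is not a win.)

4

Lomond against each rival (19 organisers):
Lomond vs Kelston: Lomond preferred on 3+4+3 = 10 ballots; Lomond wins 10–9.
Lomond vs Calder: Lomond wins 13–6.
Lomond vs Fairlea: Lomond wins 13–6.
Lomond vs Ivery: 3+4+3 = 10 for Lomond, 9 for Ivery — Lomond by 10–9.
Lomond beats Kelston, Calder, Fairlea, Ivery — 4 pairwise wins.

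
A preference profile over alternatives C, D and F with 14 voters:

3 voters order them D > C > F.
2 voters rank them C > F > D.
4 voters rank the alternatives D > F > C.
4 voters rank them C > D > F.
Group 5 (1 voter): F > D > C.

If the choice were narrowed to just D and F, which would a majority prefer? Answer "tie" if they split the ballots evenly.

D

Ballots ranking D above F: 3 + 4 + 4 = 11.
Ballots ranking F above D: 14 − 11 = 3.
D wins the head-to-head 11–3.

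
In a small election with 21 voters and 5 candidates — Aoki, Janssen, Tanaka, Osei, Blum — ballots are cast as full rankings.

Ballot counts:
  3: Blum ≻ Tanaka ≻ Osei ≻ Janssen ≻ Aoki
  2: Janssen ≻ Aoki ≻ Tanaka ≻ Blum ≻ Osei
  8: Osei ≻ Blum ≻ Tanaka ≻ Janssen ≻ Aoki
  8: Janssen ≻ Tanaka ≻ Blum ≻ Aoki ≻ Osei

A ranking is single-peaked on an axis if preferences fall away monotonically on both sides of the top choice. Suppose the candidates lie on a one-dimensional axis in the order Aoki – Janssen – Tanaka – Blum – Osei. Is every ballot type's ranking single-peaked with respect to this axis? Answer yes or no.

yes

Axis positions: Aoki=1, Janssen=2, Tanaka=3, Blum=4, Osei=5.
Ballot type 1 (peak Blum at position 4): ranking walks positions 4-3-5-2-1, expanding outward from the peak — single-peaked.
Ballot type 2 (peak Janssen at position 2): ranking walks positions 2-1-3-4-5, expanding outward from the peak — single-peaked.
Ballot type 3 (peak Osei at position 5): ranking walks positions 5-4-3-2-1, expanding outward from the peak — single-peaked.
Ballot type 4 (peak Janssen at position 2): ranking walks positions 2-3-4-1-5, expanding outward from the peak — single-peaked.
Every ranking is single-peaked on this axis.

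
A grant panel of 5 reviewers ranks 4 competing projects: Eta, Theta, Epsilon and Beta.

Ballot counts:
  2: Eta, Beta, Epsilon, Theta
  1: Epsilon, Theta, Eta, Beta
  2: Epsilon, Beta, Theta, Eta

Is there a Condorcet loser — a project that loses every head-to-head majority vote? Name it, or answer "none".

Head-to-head results (5 reviewers):
Eta vs Theta: Eta preferred on 2 ballots; Theta wins 3–2.
Eta vs Epsilon: Eta is ranked higher on 2 ballots, Epsilon on 3. Epsilon wins 3–2.
Eta vs Beta: Eta preferred on 2+1 = 3 ballots; Eta wins 3–2.
Theta vs Epsilon: 0 to 5, Epsilon.
Theta vs Beta: Beta, 4–1.
Epsilon vs Beta: 3 to 2, Epsilon.
No project is winless: Eta beats Beta; Theta beats Eta; Epsilon beats Eta; Beta beats Theta. There is no Condorcet loser.

none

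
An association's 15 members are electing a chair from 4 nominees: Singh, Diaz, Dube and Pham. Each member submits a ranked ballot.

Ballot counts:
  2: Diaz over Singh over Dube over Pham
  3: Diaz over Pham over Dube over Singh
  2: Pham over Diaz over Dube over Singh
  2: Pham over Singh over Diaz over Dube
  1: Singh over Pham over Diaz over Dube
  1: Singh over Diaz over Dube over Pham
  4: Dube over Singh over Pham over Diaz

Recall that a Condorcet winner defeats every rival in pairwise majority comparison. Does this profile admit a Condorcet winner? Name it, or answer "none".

Pairwise majorities:
Singh vs Diaz: Singh is ranked higher on 2+1+1+4 = 8 ballots, Diaz on 7. Singh wins 8–7.
Singh vs Dube: 2+2+1+1 = 6 for Singh, 9 for Dube — Dube by 9–6.
Singh vs Pham: 2+1+1+4 = 8 for Singh, 7 for Pham — Singh by 8–7.
Diaz vs Dube: 2+3+2+2+1+1 = 11 for Diaz, 4 for Dube — Diaz by 11–4.
Diaz vs Pham: 2+3+1 = 6 for Diaz, 9 for Pham — Pham by 9–6.
Dube vs Pham: 7 to 8, Pham.
Each candidate drops at least one matchup (Singh loses to Dube; Diaz loses to Singh; Dube loses to Diaz; Pham loses to Singh); the cycle Singh → Diaz → Dube → Singh rules out a Condorcet winner.

none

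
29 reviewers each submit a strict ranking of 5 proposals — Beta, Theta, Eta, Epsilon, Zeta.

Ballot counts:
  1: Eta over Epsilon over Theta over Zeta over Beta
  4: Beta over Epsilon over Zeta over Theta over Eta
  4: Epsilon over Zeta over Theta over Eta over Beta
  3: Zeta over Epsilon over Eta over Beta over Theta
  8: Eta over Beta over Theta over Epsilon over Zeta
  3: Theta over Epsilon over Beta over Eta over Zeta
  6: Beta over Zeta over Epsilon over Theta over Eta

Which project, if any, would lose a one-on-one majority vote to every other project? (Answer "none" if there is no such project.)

Head-to-head results (29 reviewers):
Beta vs Theta: Beta is ranked higher on 4+3+8+6 = 21 ballots, Theta on 8. Beta wins 21–8.
Beta vs Eta: Eta, 16–13.
Beta vs Epsilon: Beta preferred on 4+8+6 = 18 ballots; Beta wins 18–11.
Beta vs Zeta: Beta preferred on 4+8+3+6 = 21 ballots; Beta wins 21–8.
Theta vs Eta: Theta, 17–12.
Theta–Epsilon: Epsilon 18–11.
Theta vs Zeta: Theta preferred on 1+8+3 = 12 ballots; Zeta wins 17–12.
Eta vs Epsilon: Epsilon, 20–9.
Eta vs Zeta: 1+8+3 = 12 for Eta, 17 for Zeta — Zeta by 17–12.
Epsilon vs Zeta: Epsilon wins 20–9.
No project is winless: Beta beats Theta; Theta beats Eta; Eta beats Beta; Epsilon beats Theta; Zeta beats Theta. There is no Condorcet loser.

none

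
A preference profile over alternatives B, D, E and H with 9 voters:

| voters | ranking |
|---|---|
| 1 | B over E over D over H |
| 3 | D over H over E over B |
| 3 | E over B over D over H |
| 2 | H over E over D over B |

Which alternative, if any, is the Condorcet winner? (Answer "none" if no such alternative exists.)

Pairwise majorities:
B–D: D 5–4.
B–E: E 8–1.
B–H: H 5–4.
D vs E: E, 6–3.
D–H: D 7–2.
E–H: H 5–4.
Every alternative loses at least once (B loses to D; D loses to E; E loses to H; H loses to D). The majority relation contains the cycle D → H → E → D, so there is no Condorcet winner.

none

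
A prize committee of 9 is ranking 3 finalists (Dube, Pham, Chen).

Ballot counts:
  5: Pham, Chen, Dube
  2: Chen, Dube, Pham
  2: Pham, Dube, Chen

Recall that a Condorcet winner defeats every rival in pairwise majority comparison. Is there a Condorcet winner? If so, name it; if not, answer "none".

Head-to-head results (9 jurors):
Dube vs Pham: 2 to 7, Pham.
Dube–Chen: Chen 7–2.
Pham vs Chen: 7 to 2, Pham.
Pham beats each of Dube, Chen — Pham is the Condorcet winner.

Pham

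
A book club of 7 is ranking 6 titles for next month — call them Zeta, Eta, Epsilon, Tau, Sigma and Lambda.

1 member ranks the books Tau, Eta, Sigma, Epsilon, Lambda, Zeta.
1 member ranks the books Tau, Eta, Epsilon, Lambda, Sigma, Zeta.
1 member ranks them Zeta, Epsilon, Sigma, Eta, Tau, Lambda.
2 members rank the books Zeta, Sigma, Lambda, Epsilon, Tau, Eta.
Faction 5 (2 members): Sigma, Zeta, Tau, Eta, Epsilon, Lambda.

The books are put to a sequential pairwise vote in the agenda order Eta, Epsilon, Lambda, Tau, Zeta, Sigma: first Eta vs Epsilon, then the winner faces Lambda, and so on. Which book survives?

Round 1: Eta vs Epsilon — 4–3, Eta advances.
Round 2: Eta vs Lambda — 5–2, Eta advances.
Round 3: Eta vs Tau — 1–6, Tau advances.
Round 4: Tau vs Zeta — 2–5, Zeta advances.
Round 5: Zeta vs Sigma — 3–4, Sigma advances.
Sigma survives the agenda.

Sigma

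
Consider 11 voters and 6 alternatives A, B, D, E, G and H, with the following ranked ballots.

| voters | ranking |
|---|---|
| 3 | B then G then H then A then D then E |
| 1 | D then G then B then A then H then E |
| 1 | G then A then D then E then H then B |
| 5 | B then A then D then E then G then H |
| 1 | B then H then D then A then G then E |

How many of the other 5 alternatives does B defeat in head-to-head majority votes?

5

B against each rival (11 voters):
B vs A: 10 to 1, B.
B vs D: B wins 9–2.
B vs E: 3+1+5+1 = 10 for B, 1 for E — B by 10–1.
B vs G: B is ranked higher on 3+5+1 = 9 ballots, G on 2. B wins 9–2.
B vs H: 3+1+5+1 = 10 for B, 1 for H — B by 10–1.
B beats A, D, E, G, H — 5 pairwise wins.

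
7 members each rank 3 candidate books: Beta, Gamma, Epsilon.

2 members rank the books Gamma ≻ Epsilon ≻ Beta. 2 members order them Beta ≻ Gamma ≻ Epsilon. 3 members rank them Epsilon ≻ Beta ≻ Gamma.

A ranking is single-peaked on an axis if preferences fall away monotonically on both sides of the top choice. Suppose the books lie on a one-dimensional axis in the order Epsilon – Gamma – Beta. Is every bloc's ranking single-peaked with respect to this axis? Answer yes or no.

Axis positions: Epsilon=1, Gamma=2, Beta=3.
Bloc 1 (peak Gamma at position 2): ranking walks positions 2-1-3, expanding outward from the peak — single-peaked.
Bloc 2 (peak Beta at position 3): ranking walks positions 3-2-1, expanding outward from the peak — single-peaked.
Bloc 3: ranking walks positions 1-3-2; Beta is ranked above Gamma even though Gamma lies between Beta and the peak Epsilon on the axis — preferences dip and rise again. Not single-peaked.
Bloc 3 violates single-peakedness, so the profile is not single-peaked on this axis.

no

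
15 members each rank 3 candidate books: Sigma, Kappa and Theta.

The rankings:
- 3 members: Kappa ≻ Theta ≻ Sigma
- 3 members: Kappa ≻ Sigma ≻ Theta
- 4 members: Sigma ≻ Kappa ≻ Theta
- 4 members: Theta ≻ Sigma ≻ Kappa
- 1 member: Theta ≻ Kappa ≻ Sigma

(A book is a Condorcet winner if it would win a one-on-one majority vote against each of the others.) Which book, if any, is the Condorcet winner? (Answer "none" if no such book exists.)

none

Check each pair by majority over 15 ballots:
Sigma vs Kappa: Sigma, 8–7.
Sigma vs Theta: Theta wins 8–7.
Kappa vs Theta: Kappa, 10–5.
No book is unbeaten: Sigma loses to Theta; Kappa loses to Sigma; Theta loses to Kappa. In particular Sigma beats Kappa beats Theta beats Sigma is a majority cycle — no Condorcet winner exists.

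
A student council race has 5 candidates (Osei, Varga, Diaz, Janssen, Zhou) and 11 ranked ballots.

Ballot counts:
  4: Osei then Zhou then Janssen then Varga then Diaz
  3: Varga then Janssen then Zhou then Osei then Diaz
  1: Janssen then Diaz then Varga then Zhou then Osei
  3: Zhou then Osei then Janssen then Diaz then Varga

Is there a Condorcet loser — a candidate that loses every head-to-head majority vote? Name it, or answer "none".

Pairwise majorities:
Osei vs Varga: 7 to 4, Osei.
Osei vs Diaz: Osei, 10–1.
Osei vs Janssen: 7 to 4, Osei.
Osei vs Zhou: 4 to 7, Zhou.
Varga vs Diaz: Varga, 7–4.
Varga vs Janssen: Varga is ranked higher on 3 ballots, Janssen on 8. Janssen wins 8–3.
Varga vs Zhou: Zhou, 7–4.
Diaz vs Janssen: Janssen wins 11–0.
Diaz vs Zhou: Diaz preferred on 1 ballot; Zhou wins 10–1.
Janssen vs Zhou: Zhou wins 7–4.
Diaz is beaten in every head-to-head and is the Condorcet loser.

Diaz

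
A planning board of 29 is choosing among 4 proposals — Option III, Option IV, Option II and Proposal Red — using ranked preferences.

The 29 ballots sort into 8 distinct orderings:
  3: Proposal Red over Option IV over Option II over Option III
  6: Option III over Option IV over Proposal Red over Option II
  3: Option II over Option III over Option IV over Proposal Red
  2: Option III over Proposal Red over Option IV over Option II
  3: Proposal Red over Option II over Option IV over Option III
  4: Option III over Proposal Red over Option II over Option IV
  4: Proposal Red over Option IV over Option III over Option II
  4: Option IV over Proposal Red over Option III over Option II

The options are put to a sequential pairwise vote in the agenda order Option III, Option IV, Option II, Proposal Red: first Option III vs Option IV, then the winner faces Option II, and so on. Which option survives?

Option III

Round 1: Option III vs Option IV — 15–14, Option III advances.
Round 2: Option III vs Option II — 20–9, Option III advances.
Round 3: Option III vs Proposal Red — 15–14, Option III advances.
The agenda winner is Option III.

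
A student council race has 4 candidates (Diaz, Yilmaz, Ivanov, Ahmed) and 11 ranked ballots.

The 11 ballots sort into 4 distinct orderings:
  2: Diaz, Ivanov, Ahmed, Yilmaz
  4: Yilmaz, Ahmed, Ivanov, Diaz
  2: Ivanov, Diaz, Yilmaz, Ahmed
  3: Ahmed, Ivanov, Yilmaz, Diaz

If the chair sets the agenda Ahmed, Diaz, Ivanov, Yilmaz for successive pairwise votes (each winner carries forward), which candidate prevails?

Round 1: Ahmed vs Diaz — 7–4, Ahmed advances.
Round 2: Ahmed vs Ivanov — 7–4, Ahmed advances.
Round 3: Ahmed vs Yilmaz — 5–6, Yilmaz advances.
Yilmaz survives the agenda.

Yilmaz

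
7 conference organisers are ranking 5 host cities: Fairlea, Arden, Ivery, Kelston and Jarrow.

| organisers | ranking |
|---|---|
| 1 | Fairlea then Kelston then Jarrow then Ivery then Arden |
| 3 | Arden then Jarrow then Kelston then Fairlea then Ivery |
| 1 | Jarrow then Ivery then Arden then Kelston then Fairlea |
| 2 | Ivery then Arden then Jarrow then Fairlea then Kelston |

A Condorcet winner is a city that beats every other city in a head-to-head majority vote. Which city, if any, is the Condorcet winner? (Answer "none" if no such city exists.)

none

Check each pair by majority over 7 ballots:
Fairlea–Arden: Arden 6–1.
Fairlea–Ivery: Fairlea 4–3.
Fairlea vs Kelston: Kelston wins 4–3.
Fairlea vs Jarrow: Fairlea preferred on 1 ballot; Jarrow wins 6–1.
Arden vs Ivery: Ivery wins 4–3.
Arden vs Kelston: Arden, 6–1.
Arden vs Jarrow: Arden preferred on 3+2 = 5 ballots; Arden wins 5–2.
Ivery vs Kelston: Ivery is ranked higher on 1+2 = 3 ballots, Kelston on 4. Kelston wins 4–3.
Ivery vs Jarrow: Ivery is ranked higher on 2 ballots, Jarrow on 5. Jarrow wins 5–2.
Kelston vs Jarrow: Jarrow, 6–1.
Every city loses at least once (Fairlea loses to Arden; Arden loses to Ivery; Ivery loses to Fairlea; Kelston loses to Arden; Jarrow loses to Arden). The majority relation contains the cycle Fairlea beats Ivery beats Arden beats Fairlea, so there is no Condorcet winner.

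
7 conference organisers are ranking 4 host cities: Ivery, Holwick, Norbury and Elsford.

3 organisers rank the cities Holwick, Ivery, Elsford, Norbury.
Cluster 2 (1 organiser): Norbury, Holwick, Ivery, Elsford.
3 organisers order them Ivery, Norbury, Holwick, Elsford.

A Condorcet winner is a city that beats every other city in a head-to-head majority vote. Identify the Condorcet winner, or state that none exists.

none

Check each pair by majority over 7 ballots:
Ivery–Holwick: Holwick 4–3.
Ivery vs Norbury: Ivery preferred on 3+3 = 6 ballots; Ivery wins 6–1.
Ivery vs Elsford: Ivery, 7–0.
Holwick–Norbury: Norbury 4–3.
Holwick vs Elsford: Holwick wins 7–0.
Norbury vs Elsford: Norbury is ranked higher on 1+3 = 4 ballots, Elsford on 3. Norbury wins 4–3.
Every city loses at least once (Ivery loses to Holwick; Holwick loses to Norbury; Norbury loses to Ivery; Elsford loses to Ivery). The majority relation contains the cycle Ivery > Norbury > Holwick > Ivery, so there is no Condorcet winner.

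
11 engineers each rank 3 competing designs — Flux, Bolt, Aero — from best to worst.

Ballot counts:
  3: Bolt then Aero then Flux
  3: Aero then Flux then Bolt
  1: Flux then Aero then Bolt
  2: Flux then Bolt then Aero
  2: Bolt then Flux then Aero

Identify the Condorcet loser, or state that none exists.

Head-to-head results (11 engineers):
Flux vs Bolt: Flux wins 6–5.
Flux vs Aero: Aero, 6–5.
Bolt vs Aero: Bolt, 7–4.
No design is winless: Flux beats Bolt; Bolt beats Aero; Aero beats Flux. There is no Condorcet loser.

none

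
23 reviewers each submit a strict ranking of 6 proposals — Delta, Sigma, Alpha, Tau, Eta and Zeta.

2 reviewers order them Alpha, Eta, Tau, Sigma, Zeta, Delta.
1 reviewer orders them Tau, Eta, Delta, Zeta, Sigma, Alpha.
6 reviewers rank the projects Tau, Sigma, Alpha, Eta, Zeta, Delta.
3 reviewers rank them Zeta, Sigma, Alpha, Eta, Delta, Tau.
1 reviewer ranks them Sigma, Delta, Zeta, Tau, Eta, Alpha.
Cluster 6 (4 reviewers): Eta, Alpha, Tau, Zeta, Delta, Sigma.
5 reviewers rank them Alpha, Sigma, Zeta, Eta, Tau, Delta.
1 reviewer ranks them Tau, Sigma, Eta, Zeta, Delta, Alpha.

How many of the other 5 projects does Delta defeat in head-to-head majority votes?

0

Delta against each rival (23 reviewers):
Delta vs Sigma: 5 to 18, Sigma.
Delta vs Alpha: Alpha wins 20–3.
Delta vs Tau: Tau wins 19–4.
Delta vs Eta: Eta, 22–1.
Delta–Zeta: Zeta 21–2.
Delta beats no one; loses to Sigma, Alpha, Tau, Eta, Zeta — 0 pairwise wins.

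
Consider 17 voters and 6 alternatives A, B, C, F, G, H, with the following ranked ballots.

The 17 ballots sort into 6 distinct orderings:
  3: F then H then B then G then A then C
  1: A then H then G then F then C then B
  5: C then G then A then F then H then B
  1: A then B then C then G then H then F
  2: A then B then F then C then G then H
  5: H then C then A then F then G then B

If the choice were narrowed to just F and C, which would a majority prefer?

C

Ballots ranking F above C: 3 + 1 + 2 = 6.
Ballots ranking C above F: 17 − 6 = 11.
C wins the head-to-head 11–6.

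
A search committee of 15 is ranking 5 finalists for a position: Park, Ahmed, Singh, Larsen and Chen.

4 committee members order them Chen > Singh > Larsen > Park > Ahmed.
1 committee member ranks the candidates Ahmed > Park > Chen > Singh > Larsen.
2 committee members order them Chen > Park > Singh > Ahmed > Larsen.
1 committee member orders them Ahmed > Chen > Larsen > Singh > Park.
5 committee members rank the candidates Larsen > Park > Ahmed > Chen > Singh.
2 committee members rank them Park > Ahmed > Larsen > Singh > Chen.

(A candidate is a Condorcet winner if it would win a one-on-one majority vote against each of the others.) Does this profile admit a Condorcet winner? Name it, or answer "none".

Pairwise majorities:
Park vs Ahmed: 4+2+5+2 = 13 for Park, 2 for Ahmed — Park by 13–2.
Park vs Singh: 1+2+5+2 = 10 for Park, 5 for Singh — Park by 10–5.
Park vs Larsen: 5 to 10, Larsen.
Park vs Chen: Park preferred on 1+5+2 = 8 ballots; Park wins 8–7.
Ahmed vs Singh: Ahmed is ranked higher on 1+1+5+2 = 9 ballots, Singh on 6. Ahmed wins 9–6.
Ahmed vs Larsen: Ahmed is ranked higher on 1+2+1+2 = 6 ballots, Larsen on 9. Larsen wins 9–6.
Ahmed vs Chen: Ahmed, 9–6.
Singh vs Larsen: Singh preferred on 4+1+2 = 7 ballots; Larsen wins 8–7.
Singh vs Chen: 2 for Singh, 13 for Chen — Chen by 13–2.
Larsen vs Chen: 5+2 = 7 for Larsen, 8 for Chen — Chen by 8–7.
No candidate is unbeaten: Park loses to Larsen; Ahmed loses to Park; Singh loses to Park; Larsen loses to Chen; Chen loses to Park. In particular Park > Chen > Larsen > Park is a majority cycle — no Condorcet winner exists.

none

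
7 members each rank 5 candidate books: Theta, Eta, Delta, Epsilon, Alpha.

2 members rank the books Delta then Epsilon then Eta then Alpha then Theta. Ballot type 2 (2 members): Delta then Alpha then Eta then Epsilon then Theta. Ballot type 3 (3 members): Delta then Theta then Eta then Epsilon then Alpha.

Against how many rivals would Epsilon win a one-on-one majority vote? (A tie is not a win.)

Epsilon against each rival (7 members):
Epsilon vs Theta: Epsilon, 4–3.
Epsilon vs Eta: Epsilon is ranked higher on 2 ballots, Eta on 5. Eta wins 5–2.
Epsilon vs Delta: 0 for Epsilon, 7 for Delta — Delta by 7–0.
Epsilon vs Alpha: 2+3 = 5 for Epsilon, 2 for Alpha — Epsilon by 5–2.
Epsilon beats Theta, Alpha; loses to Eta, Delta — 2 pairwise wins.

2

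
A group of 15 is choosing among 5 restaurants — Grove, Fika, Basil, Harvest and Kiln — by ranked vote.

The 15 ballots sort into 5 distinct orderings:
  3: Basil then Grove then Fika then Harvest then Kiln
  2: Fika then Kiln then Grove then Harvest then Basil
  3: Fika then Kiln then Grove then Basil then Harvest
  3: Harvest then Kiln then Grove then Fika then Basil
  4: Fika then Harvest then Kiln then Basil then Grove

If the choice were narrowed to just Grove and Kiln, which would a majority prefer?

Ballots ranking Grove above Kiln: 3.
Ballots ranking Kiln above Grove: 15 − 3 = 12.
Kiln wins the head-to-head 12–3.

Kiln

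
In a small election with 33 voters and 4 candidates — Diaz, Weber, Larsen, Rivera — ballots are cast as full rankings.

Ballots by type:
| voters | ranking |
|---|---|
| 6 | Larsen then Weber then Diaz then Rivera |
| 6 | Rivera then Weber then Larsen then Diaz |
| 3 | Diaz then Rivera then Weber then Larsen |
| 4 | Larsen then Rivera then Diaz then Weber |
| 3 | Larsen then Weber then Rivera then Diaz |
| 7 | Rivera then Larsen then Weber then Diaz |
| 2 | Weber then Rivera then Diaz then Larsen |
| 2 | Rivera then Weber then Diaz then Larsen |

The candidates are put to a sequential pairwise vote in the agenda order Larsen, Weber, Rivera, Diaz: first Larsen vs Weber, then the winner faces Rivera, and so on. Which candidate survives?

Rivera

Round 1: Larsen vs Weber — 20–13, Larsen advances.
Round 2: Larsen vs Rivera — 13–20, Rivera advances.
Round 3: Rivera vs Diaz — 24–9, Rivera advances.
Rivera survives the agenda.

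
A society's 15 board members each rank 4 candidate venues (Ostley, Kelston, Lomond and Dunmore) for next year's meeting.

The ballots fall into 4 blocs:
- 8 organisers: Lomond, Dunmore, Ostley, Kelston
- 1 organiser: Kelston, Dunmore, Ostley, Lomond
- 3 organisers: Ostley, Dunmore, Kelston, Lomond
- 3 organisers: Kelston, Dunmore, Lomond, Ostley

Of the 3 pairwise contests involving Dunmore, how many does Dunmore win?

Dunmore against each rival (15 organisers):
Dunmore vs Ostley: 8+1+3 = 12 for Dunmore, 3 for Ostley — Dunmore by 12–3.
Dunmore–Kelston: Dunmore 11–4.
Dunmore vs Lomond: 1+3+3 = 7 for Dunmore, 8 for Lomond — Lomond by 8–7.
Dunmore beats Ostley, Kelston; loses to Lomond — 2 pairwise wins.

2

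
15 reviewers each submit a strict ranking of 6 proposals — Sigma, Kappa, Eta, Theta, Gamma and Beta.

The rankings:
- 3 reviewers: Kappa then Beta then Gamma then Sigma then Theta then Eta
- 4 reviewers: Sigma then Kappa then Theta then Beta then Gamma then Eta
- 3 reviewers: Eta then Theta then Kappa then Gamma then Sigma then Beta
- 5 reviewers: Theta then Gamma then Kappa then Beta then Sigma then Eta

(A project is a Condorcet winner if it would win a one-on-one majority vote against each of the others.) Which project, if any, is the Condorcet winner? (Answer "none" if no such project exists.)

Head-to-head results (15 reviewers):
Sigma vs Kappa: Sigma is ranked higher on 4 ballots, Kappa on 11. Kappa wins 11–4.
Sigma vs Eta: 12 to 3, Sigma.
Sigma vs Theta: Sigma preferred on 3+4 = 7 ballots; Theta wins 8–7.
Sigma vs Gamma: Sigma preferred on 4 ballots; Gamma wins 11–4.
Sigma vs Beta: 7 to 8, Beta.
Kappa vs Eta: Kappa is ranked higher on 3+4+5 = 12 ballots, Eta on 3. Kappa wins 12–3.
Kappa vs Theta: 7 to 8, Theta.
Kappa vs Gamma: 10 to 5, Kappa.
Kappa vs Beta: 3+4+3+5 = 15 for Kappa, 0 for Beta — Kappa by 15–0.
Eta vs Theta: Eta is ranked higher on 3 ballots, Theta on 12. Theta wins 12–3.
Eta vs Gamma: Eta is ranked higher on 3 ballots, Gamma on 12. Gamma wins 12–3.
Eta vs Beta: 3 for Eta, 12 for Beta — Beta by 12–3.
Theta vs Gamma: Theta is ranked higher on 4+3+5 = 12 ballots, Gamma on 3. Theta wins 12–3.
Theta vs Beta: 4+3+5 = 12 for Theta, 3 for Beta — Theta by 12–3.
Gamma vs Beta: 8 to 7, Gamma.
Theta wins every pairwise contest, so Theta is the Condorcet winner.

Theta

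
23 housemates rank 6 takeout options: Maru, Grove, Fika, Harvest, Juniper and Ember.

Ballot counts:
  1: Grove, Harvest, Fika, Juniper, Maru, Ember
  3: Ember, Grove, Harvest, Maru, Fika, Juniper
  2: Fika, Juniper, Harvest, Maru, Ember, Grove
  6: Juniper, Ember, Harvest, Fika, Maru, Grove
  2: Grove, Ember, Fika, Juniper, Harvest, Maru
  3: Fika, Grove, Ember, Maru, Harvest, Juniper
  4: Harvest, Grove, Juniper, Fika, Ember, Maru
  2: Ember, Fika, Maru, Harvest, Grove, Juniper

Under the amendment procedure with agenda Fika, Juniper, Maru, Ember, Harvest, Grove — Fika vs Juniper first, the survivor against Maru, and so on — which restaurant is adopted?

Round 1: Fika vs Juniper — 13–10, Fika advances.
Round 2: Fika vs Maru — 20–3, Fika advances.
Round 3: Fika vs Ember — 10–13, Ember advances.
Round 4: Ember vs Harvest — 16–7, Ember advances.
Round 5: Ember vs Grove — 13–10, Ember advances.
The agenda winner is Ember.

Ember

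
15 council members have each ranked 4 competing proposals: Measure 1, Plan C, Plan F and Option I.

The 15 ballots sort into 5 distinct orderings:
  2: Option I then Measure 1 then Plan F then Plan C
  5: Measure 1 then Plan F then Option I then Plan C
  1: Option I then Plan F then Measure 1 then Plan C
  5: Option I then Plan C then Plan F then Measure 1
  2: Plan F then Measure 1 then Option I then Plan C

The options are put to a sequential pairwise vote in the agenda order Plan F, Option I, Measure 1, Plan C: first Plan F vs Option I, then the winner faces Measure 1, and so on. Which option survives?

Round 1: Plan F vs Option I — 7–8, Option I advances.
Round 2: Option I vs Measure 1 — 8–7, Option I advances.
Round 3: Option I vs Plan C — 15–0, Option I advances.
The agenda winner is Option I.

Option I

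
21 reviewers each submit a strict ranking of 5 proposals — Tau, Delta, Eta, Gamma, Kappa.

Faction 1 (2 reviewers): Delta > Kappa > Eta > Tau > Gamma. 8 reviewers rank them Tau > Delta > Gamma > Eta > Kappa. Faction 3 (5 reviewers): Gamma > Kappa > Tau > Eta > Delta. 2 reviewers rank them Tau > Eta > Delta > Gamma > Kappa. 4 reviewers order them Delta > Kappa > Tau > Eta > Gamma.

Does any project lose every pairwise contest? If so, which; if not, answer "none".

Head-to-head results (21 reviewers):
Tau vs Delta: Tau, 15–6.
Tau vs Eta: Tau, 19–2.
Tau vs Gamma: Tau preferred on 2+8+2+4 = 16 ballots; Tau wins 16–5.
Tau vs Kappa: Kappa wins 11–10.
Delta vs Eta: 14 to 7, Delta.
Delta vs Gamma: Delta is ranked higher on 2+8+2+4 = 16 ballots, Gamma on 5. Delta wins 16–5.
Delta–Kappa: Delta 16–5.
Eta vs Gamma: Gamma wins 13–8.
Eta vs Kappa: 8+2 = 10 for Eta, 11 for Kappa — Kappa by 11–10.
Gamma vs Kappa: Gamma is ranked higher on 8+5+2 = 15 ballots, Kappa on 6. Gamma wins 15–6.
Eta is beaten in every head-to-head and is the Condorcet loser.

Eta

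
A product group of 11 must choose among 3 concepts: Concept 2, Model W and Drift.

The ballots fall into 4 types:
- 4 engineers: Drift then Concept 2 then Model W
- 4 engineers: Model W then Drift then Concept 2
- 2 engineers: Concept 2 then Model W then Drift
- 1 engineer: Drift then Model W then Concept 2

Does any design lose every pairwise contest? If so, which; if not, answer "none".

Pairwise majorities:
Concept 2 vs Model W: Concept 2, 6–5.
Concept 2 vs Drift: 2 to 9, Drift.
Model W vs Drift: Model W, 6–5.
Each design has at least one pairwise win (Concept 2 beats Model W; Model W beats Drift; Drift beats Concept 2) — no Condorcet loser.

none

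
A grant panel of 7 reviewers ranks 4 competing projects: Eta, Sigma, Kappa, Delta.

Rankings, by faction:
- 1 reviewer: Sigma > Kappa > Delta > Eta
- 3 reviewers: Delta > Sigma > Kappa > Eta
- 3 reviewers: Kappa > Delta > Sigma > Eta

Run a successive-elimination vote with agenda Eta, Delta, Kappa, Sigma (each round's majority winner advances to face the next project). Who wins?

Round 1: Eta vs Delta — 0–7, Delta advances.
Round 2: Delta vs Kappa — 3–4, Kappa advances.
Round 3: Kappa vs Sigma — 3–4, Sigma advances.
Sigma survives the agenda.

Sigma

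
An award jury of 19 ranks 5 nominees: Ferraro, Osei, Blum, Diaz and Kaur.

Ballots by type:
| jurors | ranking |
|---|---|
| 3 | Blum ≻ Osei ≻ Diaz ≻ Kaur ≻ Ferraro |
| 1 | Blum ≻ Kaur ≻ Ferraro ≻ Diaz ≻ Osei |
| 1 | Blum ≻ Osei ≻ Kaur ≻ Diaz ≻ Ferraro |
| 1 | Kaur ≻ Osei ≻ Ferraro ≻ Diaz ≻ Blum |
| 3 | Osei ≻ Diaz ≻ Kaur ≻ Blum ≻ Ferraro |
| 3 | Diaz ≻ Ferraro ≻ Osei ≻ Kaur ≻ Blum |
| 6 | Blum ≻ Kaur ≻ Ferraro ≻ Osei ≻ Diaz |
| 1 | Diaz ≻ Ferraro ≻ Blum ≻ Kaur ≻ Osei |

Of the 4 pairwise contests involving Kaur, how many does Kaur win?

1

Kaur against each rival (19 jurors):
Kaur–Ferraro: Kaur 15–4.
Kaur vs Osei: 1+1+6+1 = 9 for Kaur, 10 for Osei — Osei by 10–9.
Kaur vs Blum: 7 to 12, Blum.
Kaur vs Diaz: Kaur preferred on 1+1+1+6 = 9 ballots; Diaz wins 10–9.
Kaur beats Ferraro; loses to Osei, Blum, Diaz — 1 pairwise win.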